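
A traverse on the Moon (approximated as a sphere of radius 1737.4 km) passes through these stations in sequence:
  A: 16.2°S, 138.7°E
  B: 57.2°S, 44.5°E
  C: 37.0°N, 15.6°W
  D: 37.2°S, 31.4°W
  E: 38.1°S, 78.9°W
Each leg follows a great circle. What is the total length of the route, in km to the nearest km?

9048 km

Leg A→B: central angle 1.3731 rad, distance 2385.6 km.
Leg B→C: central angle 1.8652 rad, distance 3240.7 km.
Leg C→D: central angle 1.3199 rad, distance 2293.2 km.
Leg D→E: central angle 0.6493 rad, distance 1128.0 km.
Total: 2385.6 + 3240.7 + 2293.2 + 1128.0 ≈ 9048 km.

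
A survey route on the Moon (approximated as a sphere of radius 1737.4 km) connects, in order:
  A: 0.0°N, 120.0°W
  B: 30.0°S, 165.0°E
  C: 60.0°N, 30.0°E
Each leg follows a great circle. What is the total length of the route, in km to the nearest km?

Leg A→B: central angle 1.3447 rad, distance 2336.3 km.
Leg B→C: central angle 2.4027 rad, distance 4174.4 km.
Total: 2336.3 + 4174.4 ≈ 6511 km.

6511 km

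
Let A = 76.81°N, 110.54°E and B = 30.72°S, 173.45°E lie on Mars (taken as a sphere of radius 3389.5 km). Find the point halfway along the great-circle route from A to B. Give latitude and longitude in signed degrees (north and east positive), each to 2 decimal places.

25.17°, 161.54°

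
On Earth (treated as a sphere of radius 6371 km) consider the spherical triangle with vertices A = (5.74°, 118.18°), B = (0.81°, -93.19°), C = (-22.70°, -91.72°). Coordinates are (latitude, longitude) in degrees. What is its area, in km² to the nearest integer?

Side lengths (central angles): a = 0.4111, b = 2.5577, c = 2.5831 rad; semiperimeter s = 2.7759.
By l'Huilier's theorem, tan(E/4) = √[tan(s/2) tan((s−a)/2) tan((s−b)/2) tan((s−c)/2)], giving spherical excess E = 1.4325 rad.
Area = E·R² = 1.4325 × (6371)² ≈ 58145643 km².

58145643 km²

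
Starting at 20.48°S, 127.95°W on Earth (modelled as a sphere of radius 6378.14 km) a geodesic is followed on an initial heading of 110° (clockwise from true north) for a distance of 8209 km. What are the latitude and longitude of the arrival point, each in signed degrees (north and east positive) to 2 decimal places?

-23.93°, -47.23°

Angular distance δ = d/R = 8209/6378.14 = 1.28705 rad; initial bearing θ = 1.9199 rad.
sin φ₂ = sin φ₁ cos δ + cos φ₁ sin δ cos θ = (-0.3499)(0.2800) + (0.9368)(0.9600)(-0.3420) = -0.4055, so φ₂ = -23.93°.
Δλ = atan2(sin θ sin δ cos φ₁, cos δ − sin φ₁ sin φ₂) = atan2(0.8451, 0.1381) = 80.722°.
λ₂ = -127.950° + 80.722° = -47.23°.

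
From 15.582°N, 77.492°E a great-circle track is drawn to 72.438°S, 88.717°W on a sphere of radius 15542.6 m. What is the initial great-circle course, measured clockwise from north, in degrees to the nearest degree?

185°

Δλ = -166.209° = -2.9009 rad.
y = sin Δλ · cos φ₂ = (-0.2384)(0.3017) = -0.0719
x = cos φ₁ sin φ₂ − sin φ₁ cos φ₂ cos Δλ = (0.9632)(-0.9534) − (0.2686)(0.3017)(-0.9712) = -0.8396
θ = atan2(y, x) = -175.10°; adding 360° gives 185°.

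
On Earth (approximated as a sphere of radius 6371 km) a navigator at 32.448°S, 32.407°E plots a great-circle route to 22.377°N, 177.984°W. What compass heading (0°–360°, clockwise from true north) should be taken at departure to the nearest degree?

Δλ = 149.609° = 2.6112 rad.
y = sin Δλ · cos φ₂ = (0.5059)(0.9247) = 0.4678
x = cos φ₁ sin φ₂ − sin φ₁ cos φ₂ cos Δλ = (0.8439)(0.3807) − (-0.5365)(0.9247)(-0.8626) = -0.1067
θ = atan2(y, x) = 102.85°, so the bearing is 103°.

103°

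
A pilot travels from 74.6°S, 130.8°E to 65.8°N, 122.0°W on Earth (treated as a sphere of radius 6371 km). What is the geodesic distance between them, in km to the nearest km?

17315 km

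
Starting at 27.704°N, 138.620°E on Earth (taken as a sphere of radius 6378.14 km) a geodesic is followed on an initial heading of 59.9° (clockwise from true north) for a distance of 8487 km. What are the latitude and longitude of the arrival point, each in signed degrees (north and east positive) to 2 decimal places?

32.81°, -130.30°

Angular distance δ = d/R = 8487/6378.14 = 1.33064 rad; initial bearing θ = 1.0455 rad.
sin φ₂ = sin φ₁ cos δ + cos φ₁ sin δ cos θ = (0.4649)(0.2379) + (0.8854)(0.9713)(0.5015) = 0.5419, so φ₂ = 32.81°.
Δλ = atan2(sin θ sin δ cos φ₁, cos δ − sin φ₁ sin φ₂) = atan2(0.7440, -0.0141) = 91.082°.
λ₂ = 138.620° + 91.082° = 229.70° → -130.30° after wrapping to (−180°, 180°].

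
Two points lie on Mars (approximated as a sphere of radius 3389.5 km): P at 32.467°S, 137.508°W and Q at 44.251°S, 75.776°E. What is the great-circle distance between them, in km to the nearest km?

5768 km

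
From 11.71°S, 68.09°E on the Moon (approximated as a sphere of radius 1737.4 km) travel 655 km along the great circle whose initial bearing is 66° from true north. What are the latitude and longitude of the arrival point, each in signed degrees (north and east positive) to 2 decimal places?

Angular distance δ = d/R = 655/1737.4 = 0.37700 rad; initial bearing θ = 1.1519 rad.
sin φ₂ = sin φ₁ cos δ + cos φ₁ sin δ cos θ = (-0.2030)(0.9298) + (0.9792)(0.3681)(0.4067) = -0.0421, so φ₂ = -2.41°.
Δλ = atan2(sin θ sin δ cos φ₁, cos δ − sin φ₁ sin φ₂) = atan2(0.3293, 0.9212) = 19.670°.
λ₂ = 68.090° + 19.670° = 87.76°.

-2.41°, 87.76°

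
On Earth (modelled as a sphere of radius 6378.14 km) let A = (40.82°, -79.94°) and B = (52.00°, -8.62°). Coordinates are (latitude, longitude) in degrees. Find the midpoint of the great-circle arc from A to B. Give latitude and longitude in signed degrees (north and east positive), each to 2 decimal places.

52.20°, -48.50°

The central angle between A and B is δ = 0.8442 rad.
With f = 0.5, the slerp weights are sin((1−f)δ)/sin δ = 0.5481 and sin(fδ)/sin δ = 0.5481.
Weighted sum of the unit vectors: (0.5481)·(0.1322,-0.7451,0.6537) + (0.5481)·(0.6087,-0.0923,0.7880) = (0.4061, -0.4590, 0.7902).
Converting back: φ = atan2(z, √(x²+y²)) = 52.20°, λ = atan2(y, x) = -48.50°.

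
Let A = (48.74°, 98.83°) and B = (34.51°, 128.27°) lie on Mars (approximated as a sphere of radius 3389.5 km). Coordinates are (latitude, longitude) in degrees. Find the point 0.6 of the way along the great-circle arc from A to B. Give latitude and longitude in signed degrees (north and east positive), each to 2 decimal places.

41.08°, 118.07°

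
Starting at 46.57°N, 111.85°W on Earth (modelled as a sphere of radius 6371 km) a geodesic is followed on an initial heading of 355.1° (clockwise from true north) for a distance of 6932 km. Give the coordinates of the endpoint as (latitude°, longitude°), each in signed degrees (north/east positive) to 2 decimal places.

Angular distance δ = d/R = 6932/6371 = 1.08806 rad; initial bearing θ = 6.1977 rad.
sin φ₂ = sin φ₁ cos δ + cos φ₁ sin δ cos θ = (0.7262)(0.4642) + (0.6875)(0.8857)(0.9963) = 0.9438, so φ₂ = 70.70°.
Δλ = atan2(sin θ sin δ cos φ₁, cos δ − sin φ₁ sin φ₂) = atan2(-0.0520, -0.2212) = -166.768°.
λ₂ = -111.850° − 166.768° = -278.62° → 81.38° after wrapping to (−180°, 180°].

70.70°, 81.38°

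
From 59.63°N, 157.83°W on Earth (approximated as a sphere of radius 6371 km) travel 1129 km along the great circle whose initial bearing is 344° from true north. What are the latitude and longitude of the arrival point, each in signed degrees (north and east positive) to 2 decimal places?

69.22°, -165.70°

Angular distance δ = d/R = 1129/6371 = 0.17721 rad; initial bearing θ = 6.0039 rad.
sin φ₂ = sin φ₁ cos δ + cos φ₁ sin δ cos θ = (0.8628)(0.9843) + (0.5056)(0.1763)(0.9613) = 0.9349, so φ₂ = 69.22°.
Δλ = atan2(sin θ sin δ cos φ₁, cos δ − sin φ₁ sin φ₂) = atan2(-0.0246, 0.1777) = -7.871°.
λ₂ = -157.830° − 7.871° = -165.70°.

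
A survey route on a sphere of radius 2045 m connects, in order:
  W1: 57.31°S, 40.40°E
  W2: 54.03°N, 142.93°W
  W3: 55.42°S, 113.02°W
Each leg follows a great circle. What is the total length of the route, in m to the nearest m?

10293 m

Leg W1→W2: central angle 3.0756 rad, distance 6289.7 m.
Leg W2→W3: central angle 1.9578 rad, distance 4003.6 m.
Total: 6289.7 + 4003.6 ≈ 10293 m.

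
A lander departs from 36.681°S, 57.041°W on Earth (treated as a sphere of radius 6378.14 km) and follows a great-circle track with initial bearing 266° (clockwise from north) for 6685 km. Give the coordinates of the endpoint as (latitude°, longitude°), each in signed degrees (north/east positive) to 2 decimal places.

-20.28°, -124.19°

Angular distance δ = d/R = 6685/6378.14 = 1.04811 rad; initial bearing θ = 4.6426 rad.
sin φ₂ = sin φ₁ cos δ + cos φ₁ sin δ cos θ = (-0.5974)(0.4992) + (0.8020)(0.8665)(-0.0698) = -0.3467, so φ₂ = -20.28°.
Δλ = atan2(sin θ sin δ cos φ₁, cos δ − sin φ₁ sin φ₂) = atan2(-0.6932, 0.2921) = -67.149°.
λ₂ = -57.041° − 67.149° = -124.19°.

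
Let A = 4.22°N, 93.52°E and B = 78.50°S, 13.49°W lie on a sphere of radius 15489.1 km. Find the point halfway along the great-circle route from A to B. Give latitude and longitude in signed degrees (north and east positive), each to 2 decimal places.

-43.41°, 82.04°

Central angle δ = 1.7014 rad. Interpolating on the sphere with fraction f = 0.5:
P = [sin((1−f)δ)·A + sin(fδ)·B] / sin δ = 0.7582·A + 0.7582·B in Cartesian coordinates,
giving P = (0.1006, 0.7195, -0.6872), i.e. latitude -43.41°, longitude 82.04°.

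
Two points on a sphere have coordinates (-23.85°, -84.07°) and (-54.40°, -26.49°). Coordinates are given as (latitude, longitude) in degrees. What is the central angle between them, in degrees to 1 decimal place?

With latitudes φ₁ = -23.850°, φ₂ = -54.400° and longitude difference Δλ = 57.580°:
Haversine: a = sin²(Δφ/2) + cos φ₁ cos φ₂ sin²(Δλ/2) = 0.0694 + (0.9146)(0.5821)(0.2319) = 0.19289.
Central angle c = 2·arcsin(√a) = 0.90941 rad.
So the angular separation is 52.1°.

52.1°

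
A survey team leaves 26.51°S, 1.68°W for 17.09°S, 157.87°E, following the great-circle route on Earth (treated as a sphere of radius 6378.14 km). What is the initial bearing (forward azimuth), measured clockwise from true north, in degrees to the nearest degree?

153°

With φ₁ = -0.4627, φ₂ = -0.2983, Δλ = 2.7847 rad, the forward-azimuth formula gives
θ = atan2( sin Δλ cos φ₂ , cos φ₁ sin φ₂ − sin φ₁ cos φ₂ cos Δλ ) = atan2(0.3340, -0.6627) = 153.26°.
So the initial bearing is 153°.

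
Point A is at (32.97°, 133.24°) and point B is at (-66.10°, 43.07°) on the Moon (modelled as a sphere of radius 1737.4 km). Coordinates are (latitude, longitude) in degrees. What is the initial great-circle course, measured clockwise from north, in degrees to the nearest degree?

Δλ = -90.170° = -1.5738 rad.
y = sin Δλ · cos φ₂ = (-1.0000)(0.4051) = -0.4051
x = cos φ₁ sin φ₂ − sin φ₁ cos φ₂ cos Δλ = (0.8390)(-0.9143) − (0.5442)(0.4051)(-0.0030) = -0.7664
θ = atan2(y, x) = -152.14°; adding 360° gives 208°.

208°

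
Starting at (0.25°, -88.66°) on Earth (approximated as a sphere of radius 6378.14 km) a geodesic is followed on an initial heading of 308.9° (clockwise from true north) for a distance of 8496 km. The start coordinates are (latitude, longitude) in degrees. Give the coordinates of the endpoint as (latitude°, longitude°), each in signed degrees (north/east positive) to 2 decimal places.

Angular distance δ = d/R = 8496/6378.14 = 1.33205 rad; initial bearing θ = 5.3913 rad.
sin φ₂ = sin φ₁ cos δ + cos φ₁ sin δ cos θ = (0.0044)(0.2365) + (1.0000)(0.9716)(0.6280) = 0.6112, so φ₂ = 37.67°.
Δλ = atan2(sin θ sin δ cos φ₁, cos δ − sin φ₁ sin φ₂) = atan2(-0.7562, 0.2338) = -72.817°.
λ₂ = -88.660° − 72.817° = -161.48°.

37.67°, -161.48°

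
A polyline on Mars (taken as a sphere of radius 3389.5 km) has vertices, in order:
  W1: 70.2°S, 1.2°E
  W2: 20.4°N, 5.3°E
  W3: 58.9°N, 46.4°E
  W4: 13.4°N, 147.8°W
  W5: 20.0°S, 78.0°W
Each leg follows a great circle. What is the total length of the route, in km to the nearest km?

19061 km

Leg W1→W2: central angle 1.5821 rad, distance 5362.5 km.
Leg W2→W3: central angle 0.8456 rad, distance 2866.1 km.
Leg W3→W4: central angle 1.8636 rad, distance 6316.8 km.
Leg W4→W5: central angle 1.3322 rad, distance 4515.4 km.
Total: 5362.5 + 2866.1 + 6316.8 + 4515.4 ≈ 19061 km.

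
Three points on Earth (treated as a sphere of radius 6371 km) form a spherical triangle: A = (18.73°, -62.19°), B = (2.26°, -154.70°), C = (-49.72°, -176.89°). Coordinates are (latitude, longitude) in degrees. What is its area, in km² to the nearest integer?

46227374 km²

Side lengths (central angles): a = 0.9666, b = 2.0953, c = 1.5996 rad; semiperimeter s = 2.3308.
By l'Huilier's theorem, tan(E/4) = √[tan(s/2) tan((s−a)/2) tan((s−b)/2) tan((s−c)/2)], giving spherical excess E = 1.1389 rad.
Area = E·R² = 1.1389 × (6371)² ≈ 46227374 km².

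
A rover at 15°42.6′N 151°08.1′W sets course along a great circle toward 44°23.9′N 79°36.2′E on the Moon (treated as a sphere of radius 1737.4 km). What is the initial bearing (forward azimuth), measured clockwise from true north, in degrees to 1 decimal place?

With φ₁ = 0.2742, φ₂ = 0.7749, Δλ = -2.2560 rad, the forward-azimuth formula gives
θ = atan2( sin Δλ cos φ₂ , cos φ₁ sin φ₂ − sin φ₁ cos φ₂ cos Δλ ) = atan2(-0.5532, 0.7959) = -34.80°.
Adding 360° brings this into [0°, 360°): 325.2°.

325.2°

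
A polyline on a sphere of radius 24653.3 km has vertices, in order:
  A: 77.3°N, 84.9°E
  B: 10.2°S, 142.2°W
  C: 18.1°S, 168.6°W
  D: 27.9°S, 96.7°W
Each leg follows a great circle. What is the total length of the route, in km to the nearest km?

86677 km

Leg A→B: central angle 1.8966 rad, distance 46756.7 km.
Leg B→C: central angle 0.4669 rad, distance 11511.7 km.
Leg C→D: central angle 1.1523 rad, distance 28408.9 km.
Total: 46756.7 + 11511.7 + 28408.9 ≈ 86677 km.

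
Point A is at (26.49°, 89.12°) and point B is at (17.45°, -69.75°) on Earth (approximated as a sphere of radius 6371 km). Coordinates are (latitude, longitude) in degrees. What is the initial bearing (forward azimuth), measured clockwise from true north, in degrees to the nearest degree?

333°

With φ₁ = 0.4623, φ₂ = 0.3046, Δλ = -2.7728 rad, the forward-azimuth formula gives
θ = atan2( sin Δλ cos φ₂ , cos φ₁ sin φ₂ − sin φ₁ cos φ₂ cos Δλ ) = atan2(-0.3439, 0.6653) = -27.33°.
Adding 360° brings this into [0°, 360°): 333°.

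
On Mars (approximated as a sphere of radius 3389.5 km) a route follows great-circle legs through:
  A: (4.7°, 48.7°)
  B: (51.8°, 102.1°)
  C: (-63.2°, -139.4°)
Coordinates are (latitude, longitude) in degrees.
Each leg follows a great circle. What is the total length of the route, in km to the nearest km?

12481 km

Leg A→B: central angle 1.1242 rad, distance 3810.6 km.
Leg B→C: central angle 2.5580 rad, distance 8670.3 km.
Total: 3810.6 + 8670.3 ≈ 12481 km.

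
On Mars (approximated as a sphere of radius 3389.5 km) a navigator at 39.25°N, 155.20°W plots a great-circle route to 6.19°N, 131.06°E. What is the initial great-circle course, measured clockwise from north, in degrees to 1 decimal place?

264.5°

Δλ = -73.740° = -1.2870 rad.
y = sin Δλ · cos φ₂ = (-0.9600)(0.9942) = -0.9544
x = cos φ₁ sin φ₂ − sin φ₁ cos φ₂ cos Δλ = (0.7744)(0.1078) − (0.6327)(0.9942)(0.2800) = -0.0926
θ = atan2(y, x) = -95.54°; adding 360° gives 264.5°.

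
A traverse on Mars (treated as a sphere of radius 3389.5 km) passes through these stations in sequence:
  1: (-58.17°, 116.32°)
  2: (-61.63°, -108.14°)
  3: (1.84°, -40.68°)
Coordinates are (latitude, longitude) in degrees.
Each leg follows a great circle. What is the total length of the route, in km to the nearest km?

Leg 1→2: central angle 0.9659 rad, distance 3273.8 km.
Leg 2→3: central angle 1.4164 rad, distance 4800.8 km.
Total: 3273.8 + 4800.8 ≈ 8075 km.

8075 km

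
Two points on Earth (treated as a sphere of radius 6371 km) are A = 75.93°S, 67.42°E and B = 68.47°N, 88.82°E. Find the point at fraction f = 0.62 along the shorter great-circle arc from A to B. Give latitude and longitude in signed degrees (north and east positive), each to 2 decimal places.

The central angle between A and B is δ = 2.5309 rad.
With f = 0.62, the slerp weights are sin((1−f)δ)/sin δ = 1.4303 and sin(fδ)/sin δ = 1.7439.
Weighted sum of the unit vectors: (1.4303)·(0.0933,0.2245,-0.9700) + (1.7439)·(0.0076,0.3669,0.9302) = (0.1467, 0.9609, 0.2348).
Converting back: φ = atan2(z, √(x²+y²)) = 13.58°, λ = atan2(y, x) = 81.32°.

13.58°, 81.32°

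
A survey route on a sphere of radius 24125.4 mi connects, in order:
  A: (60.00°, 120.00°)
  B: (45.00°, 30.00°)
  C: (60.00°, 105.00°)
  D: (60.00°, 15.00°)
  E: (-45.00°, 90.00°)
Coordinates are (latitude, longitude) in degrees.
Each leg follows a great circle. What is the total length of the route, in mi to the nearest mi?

Leg A→B: central angle 0.9117 rad, distance 21996.1 mi.
Leg B→C: central angle 0.7900 rad, distance 19057.9 mi.
Leg C→D: central angle 0.7227 rad, distance 17436.3 mi.
Leg D→E: central angle 2.1187 rad, distance 51113.6 mi.
Total: 21996.1 + 19057.9 + 17436.3 + 51113.6 ≈ 109604 mi.

109604 mi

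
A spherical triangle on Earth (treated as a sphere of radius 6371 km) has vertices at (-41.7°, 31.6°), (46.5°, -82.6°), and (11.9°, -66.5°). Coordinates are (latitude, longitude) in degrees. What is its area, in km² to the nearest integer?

27461545 km²

Side lengths (central angles): a = 0.6490, b = 1.8133, c = 2.3367 rad; semiperimeter s = 2.3995.
By l'Huilier's theorem, tan(E/4) = √[tan(s/2) tan((s−a)/2) tan((s−b)/2) tan((s−c)/2)], giving spherical excess E = 0.6766 rad.
Area = E·R² = 0.6766 × (6371)² ≈ 27461545 km².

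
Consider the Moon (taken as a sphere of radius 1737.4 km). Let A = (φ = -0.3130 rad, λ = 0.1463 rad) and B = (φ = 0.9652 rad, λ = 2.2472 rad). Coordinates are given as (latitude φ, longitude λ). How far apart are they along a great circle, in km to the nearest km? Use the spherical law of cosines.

3693 km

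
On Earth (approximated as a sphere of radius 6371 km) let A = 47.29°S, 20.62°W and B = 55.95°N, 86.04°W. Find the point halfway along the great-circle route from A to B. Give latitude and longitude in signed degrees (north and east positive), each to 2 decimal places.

The central angle between A and B is δ = 2.0385 rad.
With f = 0.5, the slerp weights are sin((1−f)δ)/sin δ = 0.9542 and sin(fδ)/sin δ = 0.9542.
Weighted sum of the unit vectors: (0.9542)·(0.6348,-0.2389,-0.7348) + (0.9542)·(0.0387,-0.5586,0.8285) = (0.6426, -0.7609, 0.0895).
Converting back: φ = atan2(z, √(x²+y²)) = 5.13°, λ = atan2(y, x) = -49.82°.

5.13°, -49.82°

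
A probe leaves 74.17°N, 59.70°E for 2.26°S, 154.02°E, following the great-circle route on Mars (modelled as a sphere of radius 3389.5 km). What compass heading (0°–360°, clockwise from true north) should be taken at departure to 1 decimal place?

Δλ = 94.320° = 1.6462 rad.
y = sin Δλ · cos φ₂ = (0.9972)(0.9992) = 0.9964
x = cos φ₁ sin φ₂ − sin φ₁ cos φ₂ cos Δλ = (0.2728)(-0.0394) − (0.9621)(0.9992)(-0.0753) = 0.0617
θ = atan2(y, x) = 86.46°, so the bearing is 86.5°.

86.5°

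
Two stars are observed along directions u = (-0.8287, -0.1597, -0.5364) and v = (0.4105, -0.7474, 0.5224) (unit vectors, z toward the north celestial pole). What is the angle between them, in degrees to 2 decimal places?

u·v = -0.5010; |u| = 1.0000, |v| = 1.0000.
cos θ = (u·v)/(|u||v|) = -0.5010, so θ = 120.07°.

120.07°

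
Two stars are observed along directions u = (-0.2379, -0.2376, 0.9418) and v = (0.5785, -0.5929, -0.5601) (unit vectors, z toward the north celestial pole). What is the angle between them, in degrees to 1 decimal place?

u·v = -0.5243; |u| = 1.0000, |v| = 1.0000.
cos θ = (u·v)/(|u||v|) = -0.5243, so θ = 121.6°.

121.6°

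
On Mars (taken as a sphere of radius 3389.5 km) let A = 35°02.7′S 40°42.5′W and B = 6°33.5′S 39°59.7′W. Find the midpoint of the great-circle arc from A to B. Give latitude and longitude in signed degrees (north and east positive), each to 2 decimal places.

The central angle between A and B is δ = 0.4973 rad.
With f = 0.5, the slerp weights are sin((1−f)δ)/sin δ = 0.5159 and sin(fδ)/sin δ = 0.5159.
Weighted sum of the unit vectors: (0.5159)·(0.6206,-0.5340,-0.5742) + (0.5159)·(0.7611,-0.6385,-0.1142) = (0.7128, -0.6048, -0.3551).
Converting back: φ = atan2(z, √(x²+y²)) = -20.80°, λ = atan2(y, x) = -40.32°.

-20.80°, -40.32°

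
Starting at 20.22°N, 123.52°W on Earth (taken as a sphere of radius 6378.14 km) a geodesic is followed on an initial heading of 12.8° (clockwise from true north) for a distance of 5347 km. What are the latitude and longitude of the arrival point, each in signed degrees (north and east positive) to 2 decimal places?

Angular distance δ = d/R = 5347/6378.14 = 0.83833 rad; initial bearing θ = 0.2234 rad.
sin φ₂ = sin φ₁ cos δ + cos φ₁ sin δ cos θ = (0.3456)(0.6687) + (0.9384)(0.7435)(0.9751) = 0.9115, so φ₂ = 65.71°.
Δλ = atan2(sin θ sin δ cos φ₁, cos δ − sin φ₁ sin φ₂) = atan2(0.1546, 0.3537) = 23.608°.
λ₂ = -123.520° + 23.608° = -99.91°.

65.71°, -99.91°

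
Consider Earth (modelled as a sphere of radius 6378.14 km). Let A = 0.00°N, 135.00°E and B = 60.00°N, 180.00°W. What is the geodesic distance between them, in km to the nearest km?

In radians: φ₁ = 0.0000, φ₂ = 1.0472, Δλ = 45.000° = 0.7854 rad.
cos c = sin φ₁ sin φ₂ + cos φ₁ cos φ₂ cos Δλ = (0.0000)(0.8660) + (1.0000)(0.5000)(0.7071) = 0.35355,
so c = arccos(0.35355) = 1.20943 rad.
Distance = R·c = 6378.14 × 1.2094 ≈ 7714 km.

7714 km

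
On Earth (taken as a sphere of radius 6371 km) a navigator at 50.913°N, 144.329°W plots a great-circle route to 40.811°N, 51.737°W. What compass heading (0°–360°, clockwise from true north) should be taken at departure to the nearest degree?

60°

Δλ = 92.592° = 1.6160 rad.
y = sin Δλ · cos φ₂ = (0.9990)(0.7569) = 0.7561
x = cos φ₁ sin φ₂ − sin φ₁ cos φ₂ cos Δλ = (0.6305)(0.6536) − (0.7762)(0.7569)(-0.0452) = 0.4386
θ = atan2(y, x) = 59.88°, so the bearing is 60°.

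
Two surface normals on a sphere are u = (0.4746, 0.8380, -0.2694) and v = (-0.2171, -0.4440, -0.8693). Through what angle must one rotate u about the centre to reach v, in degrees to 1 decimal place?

103.9°

u·v = -0.2409; |u| = 1.0000, |v| = 1.0000.
cos θ = (u·v)/(|u||v|) = -0.2409, so θ = 103.9°.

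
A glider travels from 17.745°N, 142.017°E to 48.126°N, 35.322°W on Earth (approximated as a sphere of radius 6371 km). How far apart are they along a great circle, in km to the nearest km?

12686 km

Let φ₁ = 0.3097 rad, φ₂ = 0.8400 rad, and Δλ = -3.0951 rad.
Haversine: a = sin²(Δφ/2) + cos φ₁ cos φ₂ sin²(Δλ/2) = 0.0687 + (0.9524)(0.6675)(0.9995) = 0.70405.
Central angle c = 2·arcsin(√a) = 1.99118 rad.
Distance = R·c = 6371 × 1.9912 ≈ 12686 km.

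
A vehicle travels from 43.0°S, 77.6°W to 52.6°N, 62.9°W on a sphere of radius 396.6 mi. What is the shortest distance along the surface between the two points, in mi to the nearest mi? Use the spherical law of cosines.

Let φ₁ = -0.7505 rad, φ₂ = 0.9180 rad, and Δλ = 0.2566 rad.
cos c = sin φ₁ sin φ₂ + cos φ₁ cos φ₂ cos Δλ = (-0.6820)(0.7944) + (0.7314)(0.6074)(0.9673) = -0.11212,
so c = arccos(-0.11212) = 1.68316 rad.
Distance = R·c = 396.6 × 1.6832 ≈ 668 mi.

668 mi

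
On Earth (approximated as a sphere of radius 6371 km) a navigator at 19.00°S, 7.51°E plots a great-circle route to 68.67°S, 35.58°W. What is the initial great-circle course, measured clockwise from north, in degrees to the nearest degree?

197°

With φ₁ = -0.3316, φ₂ = -1.1985, Δλ = -0.7521 rad, the forward-azimuth formula gives
θ = atan2( sin Δλ cos φ₂ , cos φ₁ sin φ₂ − sin φ₁ cos φ₂ cos Δλ ) = atan2(-0.2485, -0.7943) = -162.63°.
Adding 360° brings this into [0°, 360°): 197°.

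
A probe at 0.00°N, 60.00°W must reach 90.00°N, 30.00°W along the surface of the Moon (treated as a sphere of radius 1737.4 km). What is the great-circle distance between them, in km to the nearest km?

2729 km

In radians: φ₁ = 0.0000, φ₂ = 1.5708, Δλ = 30.000° = 0.5236 rad.
cos c = sin φ₁ sin φ₂ + cos φ₁ cos φ₂ cos Δλ = (0.0000)(1.0000) + (1.0000)(0.0000)(0.8660) = 0.00000,
so c = arccos(0.00000) = 1.57080 rad.
Distance = R·c = 1737.4 × 1.5708 ≈ 2729 km.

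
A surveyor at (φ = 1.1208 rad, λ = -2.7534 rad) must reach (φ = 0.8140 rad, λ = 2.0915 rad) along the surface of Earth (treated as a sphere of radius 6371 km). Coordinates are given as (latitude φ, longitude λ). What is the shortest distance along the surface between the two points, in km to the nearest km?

5120 km

With latitudes φ₁ = 64.217°, φ₂ = 46.639° and longitude difference Δλ = -82.408°:
Haversine: a = sin²(Δφ/2) + cos φ₁ cos φ₂ sin²(Δλ/2) = 0.0233 + (0.4350)(0.6866)(0.4339) = 0.15294.
Central angle c = 2·arcsin(√a) = 0.80360 rad.
Distance = R·c = 6371 × 0.8036 ≈ 5120 km.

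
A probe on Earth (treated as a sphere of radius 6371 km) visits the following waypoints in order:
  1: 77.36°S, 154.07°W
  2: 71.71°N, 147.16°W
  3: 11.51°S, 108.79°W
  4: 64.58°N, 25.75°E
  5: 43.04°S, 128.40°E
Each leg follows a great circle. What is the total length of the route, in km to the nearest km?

54239 km

Leg 1→2: central angle 2.6027 rad, distance 16582.0 km.
Leg 2→3: central angle 1.5191 rad, distance 9678.4 km.
Leg 3→4: central angle 2.0660 rad, distance 13162.7 km.
Leg 4→5: central angle 2.3256 rad, distance 14816.3 km.
Total: 16582.0 + 9678.4 + 13162.7 + 14816.3 ≈ 54239 km.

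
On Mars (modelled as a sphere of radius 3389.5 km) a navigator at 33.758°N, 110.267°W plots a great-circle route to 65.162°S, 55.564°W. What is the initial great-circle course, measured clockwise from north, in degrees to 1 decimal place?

158.9°

Δλ = 54.703° = 0.9547 rad.
y = sin Δλ · cos φ₂ = (0.8162)(0.4201) = 0.3428
x = cos φ₁ sin φ₂ − sin φ₁ cos φ₂ cos Δλ = (0.8314)(-0.9075) − (0.5557)(0.4201)(0.5778) = -0.8894
θ = atan2(y, x) = 158.92°, so the bearing is 158.9°.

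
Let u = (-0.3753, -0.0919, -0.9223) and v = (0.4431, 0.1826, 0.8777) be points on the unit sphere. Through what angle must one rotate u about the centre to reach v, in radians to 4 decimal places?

3.0198 rad

u·v = -0.9926; |u| = 1.0000, |v| = 1.0000.
cos θ = (u·v)/(|u||v|) = -0.9926, so θ = 3.0198 rad.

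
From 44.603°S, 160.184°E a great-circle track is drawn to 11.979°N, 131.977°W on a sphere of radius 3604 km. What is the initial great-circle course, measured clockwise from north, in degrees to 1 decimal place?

65.8°

With φ₁ = -0.7785, φ₂ = 0.2091, Δλ = 1.1840 rad, the forward-azimuth formula gives
θ = atan2( sin Δλ cos φ₂ , cos φ₁ sin φ₂ − sin φ₁ cos φ₂ cos Δλ ) = atan2(0.9060, 0.4069) = 65.81°.
So the initial bearing is 65.8°.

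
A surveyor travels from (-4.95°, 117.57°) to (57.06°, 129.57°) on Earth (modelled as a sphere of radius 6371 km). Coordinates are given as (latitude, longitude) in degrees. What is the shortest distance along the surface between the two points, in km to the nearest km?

6980 km

In radians: φ₁ = -0.0864, φ₂ = 0.9959, Δλ = 12.000° = 0.2094 rad.
cos c = sin φ₁ sin φ₂ + cos φ₁ cos φ₂ cos Δλ = (-0.0863)(0.8392) + (0.9963)(0.5438)(0.9781) = 0.45748,
so c = arccos(0.45748) = 1.09564 rad.
Distance = R·c = 6371 × 1.0956 ≈ 6980 km.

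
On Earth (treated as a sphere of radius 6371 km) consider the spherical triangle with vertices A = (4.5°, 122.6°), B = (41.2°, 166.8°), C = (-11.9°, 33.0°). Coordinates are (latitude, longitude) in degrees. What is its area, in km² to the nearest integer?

39403259 km²

Side lengths (central angles): a = 2.2724, b = 1.5802, c = 0.9404 rad; semiperimeter s = 2.3965.
By l'Huilier's theorem, tan(E/4) = √[tan(s/2) tan((s−a)/2) tan((s−b)/2) tan((s−c)/2)], giving spherical excess E = 0.9708 rad.
Area = E·R² = 0.9708 × (6371)² ≈ 39403259 km².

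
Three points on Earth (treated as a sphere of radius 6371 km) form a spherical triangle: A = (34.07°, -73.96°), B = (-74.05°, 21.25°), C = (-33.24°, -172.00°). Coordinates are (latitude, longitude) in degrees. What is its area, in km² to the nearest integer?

Side lengths (central angles): a = 1.2626, b = 1.9867, c = 2.1643 rad; semiperimeter s = 2.7068.
By l'Huilier's theorem, tan(E/4) = √[tan(s/2) tan((s−a)/2) tan((s−b)/2) tan((s−c)/2)], giving spherical excess E = 2.2946 rad.
Area = E·R² = 2.2946 × (6371)² ≈ 93136791 km².

93136791 km²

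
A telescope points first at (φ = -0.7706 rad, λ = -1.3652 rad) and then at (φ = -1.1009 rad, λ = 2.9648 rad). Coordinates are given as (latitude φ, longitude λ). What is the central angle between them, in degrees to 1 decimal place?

60.0°

In radians: φ₁ = -0.7706, φ₂ = -1.1009, Δλ = -111.909° = -1.9532 rad.
Haversine: a = sin²(Δφ/2) + cos φ₁ cos φ₂ sin²(Δλ/2) = 0.0270 + (0.7175)(0.4528)(0.6866) = 0.25008.
Central angle c = 2·arcsin(√a) = 1.04738 rad.
So the angular separation is 60.0°.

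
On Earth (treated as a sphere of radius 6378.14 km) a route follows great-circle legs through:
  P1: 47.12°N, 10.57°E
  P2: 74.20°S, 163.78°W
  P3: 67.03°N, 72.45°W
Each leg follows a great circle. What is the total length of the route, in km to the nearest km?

Leg P1→P2: central angle 2.6670 rad, distance 17010.4 km.
Leg P2→P3: central angle 2.6646 rad, distance 16995.3 km.
Total: 17010.4 + 16995.3 ≈ 34006 km.

34006 km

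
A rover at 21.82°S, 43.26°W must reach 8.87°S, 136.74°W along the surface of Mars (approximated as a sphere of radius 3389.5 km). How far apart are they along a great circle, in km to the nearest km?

5319 km

With latitudes φ₁ = -21.820°, φ₂ = -8.870° and longitude difference Δλ = -93.480°:
cos c = sin φ₁ sin φ₂ + cos φ₁ cos φ₂ cos Δλ = (-0.3717)(-0.1542) + (0.9284)(0.9880)(-0.0607) = 0.00163,
so c = arccos(0.00163) = 1.56916 rad.
Distance = R·c = 3389.5 × 1.5692 ≈ 5319 km.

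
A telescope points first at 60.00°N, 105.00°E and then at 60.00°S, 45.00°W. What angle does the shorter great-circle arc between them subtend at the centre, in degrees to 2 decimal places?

In radians: φ₁ = 1.0472, φ₂ = -1.0472, Δλ = -150.000° = -2.6180 rad.
cos c = sin φ₁ sin φ₂ + cos φ₁ cos φ₂ cos Δλ = (0.8660)(-0.8660) + (0.5000)(0.5000)(-0.8660) = -0.96651,
so c = arccos(-0.96651) = 2.88205 rad.
So the angular separation is 165.13°.

165.13°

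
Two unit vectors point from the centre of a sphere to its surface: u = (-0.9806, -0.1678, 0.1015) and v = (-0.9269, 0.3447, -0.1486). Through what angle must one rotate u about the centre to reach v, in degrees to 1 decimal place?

33.3°

u·v = 0.8360; |u| = 1.0000, |v| = 1.0000.
cos θ = (u·v)/(|u||v|) = 0.8360, so θ = 33.3°.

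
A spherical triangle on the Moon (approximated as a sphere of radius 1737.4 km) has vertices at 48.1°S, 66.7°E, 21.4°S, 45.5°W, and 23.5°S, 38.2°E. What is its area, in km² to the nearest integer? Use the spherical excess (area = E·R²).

1427816 km²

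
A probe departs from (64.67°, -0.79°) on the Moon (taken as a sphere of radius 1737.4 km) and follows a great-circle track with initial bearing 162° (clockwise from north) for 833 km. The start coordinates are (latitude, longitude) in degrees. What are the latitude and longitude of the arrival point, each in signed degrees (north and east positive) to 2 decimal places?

Angular distance δ = d/R = 833/1737.4 = 0.47945 rad; initial bearing θ = 2.8274 rad.
sin φ₂ = sin φ₁ cos δ + cos φ₁ sin δ cos θ = (0.9039)(0.8872) + (0.4278)(0.4613)(-0.9511) = 0.6143, so φ₂ = 37.90°.
Δλ = atan2(sin θ sin δ cos φ₁, cos δ − sin φ₁ sin φ₂) = atan2(0.0610, 0.3321) = 10.407°.
λ₂ = -0.790° + 10.407° = 9.62°.

37.90°, 9.62°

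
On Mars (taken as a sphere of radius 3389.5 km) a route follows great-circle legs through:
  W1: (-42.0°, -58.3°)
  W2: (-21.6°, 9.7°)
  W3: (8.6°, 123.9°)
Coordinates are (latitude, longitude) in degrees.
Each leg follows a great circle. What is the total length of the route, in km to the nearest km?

Leg W1→W2: central angle 1.0412 rad, distance 3529.2 km.
Leg W2→W3: central angle 2.0174 rad, distance 6838.0 km.
Total: 3529.2 + 6838.0 ≈ 10367 km.

10367 km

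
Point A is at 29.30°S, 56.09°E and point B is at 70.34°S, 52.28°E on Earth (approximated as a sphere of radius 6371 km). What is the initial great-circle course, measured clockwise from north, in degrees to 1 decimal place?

Δλ = -3.810° = -0.0665 rad.
y = sin Δλ · cos φ₂ = (-0.0664)(0.3364) = -0.0224
x = cos φ₁ sin φ₂ − sin φ₁ cos φ₂ cos Δλ = (0.8721)(-0.9417) − (-0.4894)(0.3364)(0.9978) = -0.6569
θ = atan2(y, x) = -178.05°; adding 360° gives 181.9°.

181.9°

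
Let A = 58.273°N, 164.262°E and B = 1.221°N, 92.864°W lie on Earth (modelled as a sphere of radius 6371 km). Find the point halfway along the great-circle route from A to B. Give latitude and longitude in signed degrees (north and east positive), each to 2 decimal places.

Central angle δ = 1.6700 rad. Interpolating on the sphere with fraction f = 0.5:
P = [sin((1−f)δ)·A + sin(fδ)·B] / sin δ = 0.7449·A + 0.7449·B in Cartesian coordinates,
giving P = (-0.4143, -0.6376, 0.6495), i.e. latitude 40.50°, longitude -123.01°.

40.50°, -123.01°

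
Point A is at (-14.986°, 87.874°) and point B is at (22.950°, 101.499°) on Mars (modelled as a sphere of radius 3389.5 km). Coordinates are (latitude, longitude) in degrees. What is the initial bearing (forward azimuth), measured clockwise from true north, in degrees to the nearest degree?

With φ₁ = -0.2616, φ₂ = 0.4006, Δλ = 0.2378 rad, the forward-azimuth formula gives
θ = atan2( sin Δλ cos φ₂ , cos φ₁ sin φ₂ − sin φ₁ cos φ₂ cos Δλ ) = atan2(0.2169, 0.6081) = 19.63°.
So the initial bearing is 20°.

20°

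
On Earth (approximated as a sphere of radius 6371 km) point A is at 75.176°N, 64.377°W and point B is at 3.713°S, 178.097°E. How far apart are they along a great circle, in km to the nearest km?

11164 km

In radians: φ₁ = 1.3121, φ₂ = -0.0648, Δλ = -117.526° = -2.0512 rad.
cos c = sin φ₁ sin φ₂ + cos φ₁ cos φ₂ cos Δλ = (0.9667)(-0.0648) + (0.2559)(0.9979)(-0.4622) = -0.18060,
so c = arccos(-0.18060) = 1.75239 rad.
Distance = R·c = 6371 × 1.7524 ≈ 11164 km.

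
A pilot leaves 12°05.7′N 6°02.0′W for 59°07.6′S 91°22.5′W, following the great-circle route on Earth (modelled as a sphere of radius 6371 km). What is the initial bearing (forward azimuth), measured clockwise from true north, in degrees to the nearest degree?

211°

Δλ = -85.342° = -1.4895 rad.
y = sin Δλ · cos φ₂ = (-0.9967)(0.5131) = -0.5114
x = cos φ₁ sin φ₂ − sin φ₁ cos φ₂ cos Δλ = (0.9778)(-0.8583) − (0.2095)(0.5131)(0.0812) = -0.8480
θ = atan2(y, x) = -148.90°; adding 360° gives 211°.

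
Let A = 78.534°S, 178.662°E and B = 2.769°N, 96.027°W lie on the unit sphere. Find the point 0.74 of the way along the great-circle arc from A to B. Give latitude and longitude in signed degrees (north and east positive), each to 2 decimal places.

-20.60°, -100.94°

Central angle δ = 1.6019 rad. Interpolating on the sphere with fraction f = 0.74:
P = [sin((1−f)δ)·A + sin(fδ)·B] / sin δ = 0.4048·A + 0.9271·B in Cartesian coordinates,
giving P = (-0.1777, -0.9190, -0.3519), i.e. latitude -20.60°, longitude -100.94°.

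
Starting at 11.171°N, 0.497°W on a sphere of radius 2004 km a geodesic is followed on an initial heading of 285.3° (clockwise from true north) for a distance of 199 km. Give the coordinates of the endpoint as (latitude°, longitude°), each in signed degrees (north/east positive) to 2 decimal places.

12.62°, -6.12°

Angular distance δ = d/R = 199/2004 = 0.09930 rad; initial bearing θ = 4.9794 rad.
sin φ₂ = sin φ₁ cos δ + cos φ₁ sin δ cos θ = (0.1937)(0.9951) + (0.9811)(0.0991)(0.2639) = 0.2184, so φ₂ = 12.62°.
Δλ = atan2(sin θ sin δ cos φ₁, cos δ − sin φ₁ sin φ₂) = atan2(-0.0938, 0.9528) = -5.624°.
λ₂ = -0.497° − 5.624° = -6.12°.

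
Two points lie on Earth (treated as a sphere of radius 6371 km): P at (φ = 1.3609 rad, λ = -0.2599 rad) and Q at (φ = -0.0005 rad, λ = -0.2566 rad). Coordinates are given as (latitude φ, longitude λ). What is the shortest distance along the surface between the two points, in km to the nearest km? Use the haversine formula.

With latitudes φ₁ = 77.974°, φ₂ = -0.029° and longitude difference Δλ = 0.189°:
Haversine: a = sin²(Δφ/2) + cos φ₁ cos φ₂ sin²(Δλ/2) = 0.3961 + (0.2084)(1.0000)(0.0000) = 0.39607.
Central angle c = 2·arcsin(√a) = 1.36140 rad.
Distance = R·c = 6371 × 1.3614 ≈ 8673 km.

8673 km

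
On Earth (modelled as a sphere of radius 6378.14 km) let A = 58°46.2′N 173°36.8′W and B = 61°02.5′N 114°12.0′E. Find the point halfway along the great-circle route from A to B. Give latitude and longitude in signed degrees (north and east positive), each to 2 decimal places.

64.90°, 151.72°

Central angle δ = 0.6006 rad. Interpolating on the sphere with fraction f = 0.5:
P = [sin((1−f)δ)·A + sin(fδ)·B] / sin δ = 0.5234·A + 0.5234·B in Cartesian coordinates,
giving P = (-0.3736, 0.2010, 0.9056), i.e. latitude 64.90°, longitude 151.72°.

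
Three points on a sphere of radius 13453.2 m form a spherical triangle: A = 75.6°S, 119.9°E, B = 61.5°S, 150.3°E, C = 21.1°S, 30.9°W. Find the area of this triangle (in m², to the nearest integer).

Side lengths (central angles): a = 1.6999, b = 1.4241, c = 0.3060 rad; semiperimeter s = 1.7150.
By l'Huilier's theorem, tan(E/4) = √[tan(s/2) tan((s−a)/2) tan((s−b)/2) tan((s−c)/2)], giving spherical excess E = 0.1318 rad.
Area = E·R² = 0.1318 × (13453.2)² ≈ 23862237 m².

23862237 m²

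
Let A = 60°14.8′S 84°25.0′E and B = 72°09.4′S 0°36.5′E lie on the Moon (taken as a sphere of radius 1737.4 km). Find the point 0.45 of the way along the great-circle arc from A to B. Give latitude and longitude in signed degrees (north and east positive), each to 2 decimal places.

-70.64°, 58.83°

The central angle between A and B is δ = 0.5683 rad.
With f = 0.45, the slerp weights are sin((1−f)δ)/sin δ = 0.5714 and sin(fδ)/sin δ = 0.4700.
Weighted sum of the unit vectors: (0.5714)·(0.0483,0.4939,-0.8682) + (0.4700)·(0.3064,0.0033,-0.9519) = (0.1716, 0.2837, -0.9434).
Converting back: φ = atan2(z, √(x²+y²)) = -70.64°, λ = atan2(y, x) = 58.83°.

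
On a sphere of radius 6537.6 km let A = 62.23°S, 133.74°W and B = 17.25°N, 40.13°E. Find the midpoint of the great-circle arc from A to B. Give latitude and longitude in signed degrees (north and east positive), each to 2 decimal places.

-49.96°, 34.35°

Central angle δ = 2.3530 rad. Interpolating on the sphere with fraction f = 0.5:
P = [sin((1−f)δ)·A + sin(fδ)·B] / sin δ = 1.3015·A + 1.3015·B in Cartesian coordinates,
giving P = (0.5311, 0.3630, -0.7656), i.e. latitude -49.96°, longitude 34.35°.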